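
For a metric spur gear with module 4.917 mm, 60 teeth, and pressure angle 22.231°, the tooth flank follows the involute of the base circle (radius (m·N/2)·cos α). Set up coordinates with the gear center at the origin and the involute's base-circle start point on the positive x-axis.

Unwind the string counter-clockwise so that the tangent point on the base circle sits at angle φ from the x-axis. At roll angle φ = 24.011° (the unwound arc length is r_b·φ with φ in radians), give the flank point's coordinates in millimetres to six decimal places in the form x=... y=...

x=148.013734 y=3.291327

pitch radius r_p = m·N/2 = 4.917·60/2 = 147.510000
base radius r_b = r_p·cos α = 147.510000·cos 22.231° = 136.544994
roll angle φ = 24.011° = 0.41907101 rad
x = r_b·(cos φ + φ·sin φ) = 136.544994·(0.91346735 + 0.41907101·0.40691202) = 148.013734
y = r_b·(sin φ − φ·cos φ) = 136.544994·(0.40691202 − 0.41907101·0.91346735) = 3.291327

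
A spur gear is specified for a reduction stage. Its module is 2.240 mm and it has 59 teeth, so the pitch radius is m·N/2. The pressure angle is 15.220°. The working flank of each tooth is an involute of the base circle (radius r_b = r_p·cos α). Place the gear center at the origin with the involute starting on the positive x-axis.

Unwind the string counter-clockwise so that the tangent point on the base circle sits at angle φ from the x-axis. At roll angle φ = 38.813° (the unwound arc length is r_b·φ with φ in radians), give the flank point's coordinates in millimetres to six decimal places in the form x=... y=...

pitch radius r_p = m·N/2 = 2.240·59/2 = 66.080000
base radius r_b = r_p·cos α = 66.080000·cos 15.220° = 63.762238
roll angle φ = 38.813° = 0.67741464 rad
x = r_b·(cos φ + φ·sin φ) = 63.762238·(0.77919577 + 0.67741464·0.62678062) = 76.756099
y = r_b·(sin φ − φ·cos φ) = 63.762238·(0.62678062 − 0.67741464·0.77919577) = 6.308763

x=76.756099 y=6.308763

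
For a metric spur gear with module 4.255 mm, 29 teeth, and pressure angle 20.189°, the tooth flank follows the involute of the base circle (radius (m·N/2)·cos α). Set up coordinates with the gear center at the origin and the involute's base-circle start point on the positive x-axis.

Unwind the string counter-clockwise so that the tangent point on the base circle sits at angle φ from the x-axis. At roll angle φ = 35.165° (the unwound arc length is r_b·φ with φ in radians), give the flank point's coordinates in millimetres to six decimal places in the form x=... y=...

x=67.807250 y=4.296589

pitch radius r_p = m·N/2 = 4.255·29/2 = 61.697500
base radius r_b = r_p·cos α = 61.697500·cos 20.189° = 57.906762
roll angle φ = 35.165° = 0.61374503 rad
x = r_b·(cos φ + φ·sin φ) = 57.906762·(0.81749687 + 0.61374503·0.57593304) = 67.807250
y = r_b·(sin φ − φ·cos φ) = 57.906762·(0.57593304 − 0.61374503·0.81749687) = 4.296589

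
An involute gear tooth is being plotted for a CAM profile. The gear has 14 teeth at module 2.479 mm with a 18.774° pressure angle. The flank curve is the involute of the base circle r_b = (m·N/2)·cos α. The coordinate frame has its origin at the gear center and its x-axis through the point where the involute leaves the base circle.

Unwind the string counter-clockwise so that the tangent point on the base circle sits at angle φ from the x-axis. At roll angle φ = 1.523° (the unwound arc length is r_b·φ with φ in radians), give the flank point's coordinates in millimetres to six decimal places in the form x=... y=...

x=16.435544 y=0.000103

pitch radius r_p = m·N/2 = 2.479·14/2 = 17.353000
base radius r_b = r_p·cos α = 17.353000·cos 18.774° = 16.429741
roll angle φ = 1.523° = 0.02658136 rad
x = r_b·(cos φ + φ·sin φ) = 16.429741·(0.99964674 + 0.02658136·0.02657823) = 16.435544
y = r_b·(sin φ − φ·cos φ) = 16.429741·(0.02657823 − 0.02658136·0.99964674) = 0.000103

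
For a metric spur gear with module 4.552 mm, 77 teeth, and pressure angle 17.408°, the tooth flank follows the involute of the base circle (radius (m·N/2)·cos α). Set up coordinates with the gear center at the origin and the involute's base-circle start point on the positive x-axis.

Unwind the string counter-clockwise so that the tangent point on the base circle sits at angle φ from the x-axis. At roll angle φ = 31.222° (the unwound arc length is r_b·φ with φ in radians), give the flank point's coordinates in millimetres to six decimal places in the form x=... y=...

pitch radius r_p = m·N/2 = 4.552·77/2 = 175.252000
base radius r_b = r_p·cos α = 175.252000·cos 17.408° = 167.225207
roll angle φ = 31.222° = 0.54492670 rad
x = r_b·(cos φ + φ·sin φ) = 167.225207·(0.85516529 + 0.54492670·0.51835541) = 190.240578
y = r_b·(sin φ − φ·cos φ) = 167.225207·(0.51835541 − 0.54492670·0.85516529) = 8.754743

x=190.240578 y=8.754743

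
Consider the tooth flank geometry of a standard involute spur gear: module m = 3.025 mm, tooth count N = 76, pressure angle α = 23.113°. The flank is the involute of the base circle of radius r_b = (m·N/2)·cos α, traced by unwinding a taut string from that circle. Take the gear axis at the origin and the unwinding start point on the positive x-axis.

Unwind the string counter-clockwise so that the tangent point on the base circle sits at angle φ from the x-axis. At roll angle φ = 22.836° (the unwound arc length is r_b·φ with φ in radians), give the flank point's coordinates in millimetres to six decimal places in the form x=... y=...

x=113.789912 y=2.195972

pitch radius r_p = m·N/2 = 3.025·76/2 = 114.950000
base radius r_b = r_p·cos α = 114.950000·cos 23.113° = 105.723246
roll angle φ = 22.836° = 0.39856339 rad
x = r_b·(cos φ + φ·sin φ) = 105.723246·(0.92161949 + 0.39856339·0.38809473) = 113.789912
y = r_b·(sin φ − φ·cos φ) = 105.723246·(0.38809473 − 0.39856339·0.92161949) = 2.195972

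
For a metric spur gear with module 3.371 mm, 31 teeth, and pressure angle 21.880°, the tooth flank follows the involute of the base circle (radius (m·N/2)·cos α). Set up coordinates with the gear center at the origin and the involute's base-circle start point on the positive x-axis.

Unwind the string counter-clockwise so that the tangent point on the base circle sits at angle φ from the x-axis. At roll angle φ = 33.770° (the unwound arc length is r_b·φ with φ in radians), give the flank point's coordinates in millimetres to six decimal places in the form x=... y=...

pitch radius r_p = m·N/2 = 3.371·31/2 = 52.250500
base radius r_b = r_p·cos α = 52.250500·cos 21.880° = 48.486708
roll angle φ = 33.770° = 0.58939769 rad
x = r_b·(cos φ + φ·sin φ) = 48.486708·(0.83127563 + 0.58939769·0.55586044) = 56.191173
y = r_b·(sin φ − φ·cos φ) = 48.486708·(0.55586044 − 0.58939769·0.83127563) = 3.195686

x=56.191173 y=3.195686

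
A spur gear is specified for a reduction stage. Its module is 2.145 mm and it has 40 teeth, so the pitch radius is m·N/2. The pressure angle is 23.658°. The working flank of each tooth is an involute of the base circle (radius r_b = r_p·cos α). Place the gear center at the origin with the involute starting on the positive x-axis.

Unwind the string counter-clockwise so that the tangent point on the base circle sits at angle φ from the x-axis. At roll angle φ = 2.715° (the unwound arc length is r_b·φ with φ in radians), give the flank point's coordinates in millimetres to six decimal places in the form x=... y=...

pitch radius r_p = m·N/2 = 2.145·40/2 = 42.900000
base radius r_b = r_p·cos α = 42.900000·cos 23.658° = 39.294555
roll angle φ = 2.715° = 0.04738569 rad
x = r_b·(cos φ + φ·sin φ) = 39.294555·(0.99887751 + 0.04738569·0.04736796) = 39.338646
y = r_b·(sin φ − φ·cos φ) = 39.294555·(0.04736796 − 0.04738569·0.99887751) = 0.001393

x=39.338646 y=0.001393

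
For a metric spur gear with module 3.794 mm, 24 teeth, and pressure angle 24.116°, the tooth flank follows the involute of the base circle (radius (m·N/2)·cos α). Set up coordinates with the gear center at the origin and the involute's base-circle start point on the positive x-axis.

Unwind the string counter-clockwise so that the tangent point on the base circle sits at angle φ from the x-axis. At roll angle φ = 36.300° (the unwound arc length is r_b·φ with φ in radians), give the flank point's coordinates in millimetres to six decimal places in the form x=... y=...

pitch radius r_p = m·N/2 = 3.794·24/2 = 45.528000
base radius r_b = r_p·cos α = 45.528000·cos 24.116° = 41.554321
roll angle φ = 36.300° = 0.63355452 rad
x = r_b·(cos φ + φ·sin φ) = 41.554321·(0.80592828 + 0.63355452·0.59201318) = 49.075691
y = r_b·(sin φ − φ·cos φ) = 41.554321·(0.59201318 − 0.63355452·0.80592828) = 3.383090

x=49.075691 y=3.383090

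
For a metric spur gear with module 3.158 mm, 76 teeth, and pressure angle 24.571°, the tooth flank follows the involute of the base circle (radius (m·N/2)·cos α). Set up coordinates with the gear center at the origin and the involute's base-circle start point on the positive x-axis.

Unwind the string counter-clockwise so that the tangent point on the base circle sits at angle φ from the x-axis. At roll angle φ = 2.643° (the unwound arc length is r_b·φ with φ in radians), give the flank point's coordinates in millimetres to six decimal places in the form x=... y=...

pitch radius r_p = m·N/2 = 3.158·76/2 = 120.004000
base radius r_b = r_p·cos α = 120.004000·cos 24.571° = 109.137241
roll angle φ = 2.643° = 0.04612905 rad
x = r_b·(cos φ + φ·sin φ) = 109.137241·(0.99893624 + 0.04612905·0.04611269) = 109.253295
y = r_b·(sin φ − φ·cos φ) = 109.137241·(0.04611269 − 0.04612905·0.99893624) = 0.003570

x=109.253295 y=0.003570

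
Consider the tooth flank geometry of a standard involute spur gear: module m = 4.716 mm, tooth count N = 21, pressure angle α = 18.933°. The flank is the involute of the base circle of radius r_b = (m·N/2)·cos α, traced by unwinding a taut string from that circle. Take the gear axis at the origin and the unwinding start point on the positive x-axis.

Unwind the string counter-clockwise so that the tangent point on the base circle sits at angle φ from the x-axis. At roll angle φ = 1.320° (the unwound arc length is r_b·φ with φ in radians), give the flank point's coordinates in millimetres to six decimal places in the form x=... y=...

pitch radius r_p = m·N/2 = 4.716·21/2 = 49.518000
base radius r_b = r_p·cos α = 49.518000·cos 18.933° = 46.839009
roll angle φ = 1.320° = 0.02303835 rad
x = r_b·(cos φ + φ·sin φ) = 46.839009·(0.99973463 + 0.02303835·0.02303631) = 46.851437
y = r_b·(sin φ − φ·cos φ) = 46.839009·(0.02303631 − 0.02303835·0.99973463) = 0.000191

x=46.851437 y=0.000191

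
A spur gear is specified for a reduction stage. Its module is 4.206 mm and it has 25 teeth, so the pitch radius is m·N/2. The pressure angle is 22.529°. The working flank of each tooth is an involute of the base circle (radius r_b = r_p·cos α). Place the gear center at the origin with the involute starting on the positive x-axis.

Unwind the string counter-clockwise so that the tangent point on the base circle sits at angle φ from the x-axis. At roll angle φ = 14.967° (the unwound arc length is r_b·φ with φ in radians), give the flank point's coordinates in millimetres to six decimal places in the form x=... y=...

pitch radius r_p = m·N/2 = 4.206·25/2 = 52.575000
base radius r_b = r_p·cos α = 52.575000·cos 22.529° = 48.562777
roll angle φ = 14.967° = 0.26122343 rad
x = r_b·(cos φ + φ·sin φ) = 48.562777·(0.96607474 + 0.26122343·0.25826267) = 50.191523
y = r_b·(sin φ − φ·cos φ) = 48.562777·(0.25826267 − 0.26122343·0.96607474) = 0.286584

x=50.191523 y=0.286584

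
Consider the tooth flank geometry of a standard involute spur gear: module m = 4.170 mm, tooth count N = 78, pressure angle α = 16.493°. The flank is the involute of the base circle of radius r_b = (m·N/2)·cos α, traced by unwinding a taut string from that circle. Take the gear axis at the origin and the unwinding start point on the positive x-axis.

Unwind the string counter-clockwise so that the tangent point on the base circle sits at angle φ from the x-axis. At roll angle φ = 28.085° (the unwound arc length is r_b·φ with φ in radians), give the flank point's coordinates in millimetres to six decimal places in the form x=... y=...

x=173.561966 y=5.976081

pitch radius r_p = m·N/2 = 4.170·78/2 = 162.630000
base radius r_b = r_p·cos α = 162.630000·cos 16.493° = 155.938495
roll angle φ = 28.085° = 0.49017572 rad
x = r_b·(cos φ + φ·sin φ) = 155.938495·(0.88225015 + 0.49017572·0.47078092) = 173.561966
y = r_b·(sin φ − φ·cos φ) = 155.938495·(0.47078092 − 0.49017572·0.88225015) = 5.976081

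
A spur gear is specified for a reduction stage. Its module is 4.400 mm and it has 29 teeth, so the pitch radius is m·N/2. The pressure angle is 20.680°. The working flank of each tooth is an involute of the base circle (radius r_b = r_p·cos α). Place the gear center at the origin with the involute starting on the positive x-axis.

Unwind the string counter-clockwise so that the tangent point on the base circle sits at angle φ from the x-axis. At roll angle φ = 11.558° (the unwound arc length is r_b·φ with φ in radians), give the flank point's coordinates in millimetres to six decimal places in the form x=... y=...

pitch radius r_p = m·N/2 = 4.400·29/2 = 63.800000
base radius r_b = r_p·cos α = 63.800000·cos 20.680° = 59.689198
roll angle φ = 11.558° = 0.20172515 rad
x = r_b·(cos φ + φ·sin φ) = 59.689198·(0.97972238 + 0.20172515·0.20035980) = 60.891338
y = r_b·(sin φ − φ·cos φ) = 59.689198·(0.20035980 − 0.20172515·0.97972238) = 0.162662

x=60.891338 y=0.162662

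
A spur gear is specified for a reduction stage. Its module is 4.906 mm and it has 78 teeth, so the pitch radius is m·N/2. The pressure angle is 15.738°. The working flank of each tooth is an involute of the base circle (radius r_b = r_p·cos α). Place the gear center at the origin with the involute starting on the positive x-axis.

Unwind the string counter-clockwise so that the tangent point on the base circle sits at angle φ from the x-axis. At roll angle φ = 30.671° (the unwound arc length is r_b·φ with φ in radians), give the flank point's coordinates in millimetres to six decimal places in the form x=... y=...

x=208.687194 y=9.149484

pitch radius r_p = m·N/2 = 4.906·78/2 = 191.334000
base radius r_b = r_p·cos α = 191.334000·cos 15.738° = 184.161284
roll angle φ = 30.671° = 0.53530993 rad
x = r_b·(cos φ + φ·sin φ) = 184.161284·(0.86011057 + 0.53530993·0.51010764) = 208.687194
y = r_b·(sin φ − φ·cos φ) = 184.161284·(0.51010764 − 0.53530993·0.86011057) = 9.149484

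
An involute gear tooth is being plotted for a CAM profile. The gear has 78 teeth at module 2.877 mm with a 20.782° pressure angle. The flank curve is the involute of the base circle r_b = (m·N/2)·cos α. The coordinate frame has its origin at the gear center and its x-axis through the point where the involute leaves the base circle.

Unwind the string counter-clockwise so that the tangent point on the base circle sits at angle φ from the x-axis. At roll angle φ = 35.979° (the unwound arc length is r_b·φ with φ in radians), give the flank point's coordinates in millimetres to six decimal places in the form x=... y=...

pitch radius r_p = m·N/2 = 2.877·78/2 = 112.203000
base radius r_b = r_p·cos α = 112.203000·cos 20.782° = 104.902758
roll angle φ = 35.979° = 0.62795201 rad
x = r_b·(cos φ + φ·sin φ) = 104.902758·(0.80923237 + 0.62795201·0.58748869) = 123.590878
y = r_b·(sin φ − φ·cos φ) = 104.902758·(0.58748869 − 0.62795201·0.80923237) = 8.321893

x=123.590878 y=8.321893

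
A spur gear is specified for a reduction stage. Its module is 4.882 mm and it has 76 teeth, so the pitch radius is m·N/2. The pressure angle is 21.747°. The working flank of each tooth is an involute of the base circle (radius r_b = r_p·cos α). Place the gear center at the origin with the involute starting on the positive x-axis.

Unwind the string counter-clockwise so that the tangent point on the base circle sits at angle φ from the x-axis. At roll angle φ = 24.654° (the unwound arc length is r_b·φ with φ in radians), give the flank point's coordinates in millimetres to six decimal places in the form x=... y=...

x=187.533857 y=4.491875

pitch radius r_p = m·N/2 = 4.882·76/2 = 185.516000
base radius r_b = r_p·cos α = 185.516000·cos 21.747° = 172.312632
roll angle φ = 24.654° = 0.43029347 rad
x = r_b·(cos φ + φ·sin φ) = 172.312632·(0.90884337 + 0.43029347·0.41713754) = 187.533857
y = r_b·(sin φ − φ·cos φ) = 172.312632·(0.41713754 − 0.43029347·0.90884337) = 4.491875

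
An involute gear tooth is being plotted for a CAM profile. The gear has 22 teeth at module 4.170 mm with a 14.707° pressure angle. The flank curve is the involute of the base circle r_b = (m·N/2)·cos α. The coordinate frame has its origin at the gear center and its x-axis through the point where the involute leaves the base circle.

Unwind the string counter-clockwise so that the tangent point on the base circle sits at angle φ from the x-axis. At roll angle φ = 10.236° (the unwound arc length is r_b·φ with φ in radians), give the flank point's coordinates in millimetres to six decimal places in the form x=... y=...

pitch radius r_p = m·N/2 = 4.170·22/2 = 45.870000
base radius r_b = r_p·cos α = 45.870000·cos 14.707° = 44.367149
roll angle φ = 10.236° = 0.17865190 rad
x = r_b·(cos φ + φ·sin φ) = 44.367149·(0.98408415 + 0.17865190·0.17770309) = 45.069532
y = r_b·(sin φ − φ·cos φ) = 44.367149·(0.17770309 − 0.17865190·0.98408415) = 0.084057

x=45.069532 y=0.084057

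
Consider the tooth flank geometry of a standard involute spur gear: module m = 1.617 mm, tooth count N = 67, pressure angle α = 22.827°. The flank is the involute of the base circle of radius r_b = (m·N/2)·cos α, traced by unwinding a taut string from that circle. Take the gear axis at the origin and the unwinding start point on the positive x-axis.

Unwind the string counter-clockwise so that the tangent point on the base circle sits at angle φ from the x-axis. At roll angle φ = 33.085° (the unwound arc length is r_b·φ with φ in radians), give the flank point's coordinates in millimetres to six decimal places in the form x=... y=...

pitch radius r_p = m·N/2 = 1.617·67/2 = 54.169500
base radius r_b = r_p·cos α = 54.169500·cos 22.827° = 49.926968
roll angle φ = 33.085° = 0.57744218 rad
x = r_b·(cos φ + φ·sin φ) = 49.926968·(0.83786166 + 0.57744218·0.54588263) = 57.569655
y = r_b·(sin φ − φ·cos φ) = 49.926968·(0.54588263 − 0.57744218·0.83786166) = 3.098765

x=57.569655 y=3.098765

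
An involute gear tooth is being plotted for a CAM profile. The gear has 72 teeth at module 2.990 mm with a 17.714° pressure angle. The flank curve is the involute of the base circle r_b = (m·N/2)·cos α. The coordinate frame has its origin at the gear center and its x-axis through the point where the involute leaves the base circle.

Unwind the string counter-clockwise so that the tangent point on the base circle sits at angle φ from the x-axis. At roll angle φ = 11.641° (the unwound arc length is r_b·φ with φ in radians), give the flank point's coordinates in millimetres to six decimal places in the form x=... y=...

x=104.631024 y=0.285474

pitch radius r_p = m·N/2 = 2.990·72/2 = 107.640000
base radius r_b = r_p·cos α = 107.640000·cos 17.714° = 102.536482
roll angle φ = 11.641° = 0.20317378 rad
x = r_b·(cos φ + φ·sin φ) = 102.536482·(0.97943111 + 0.20317378·0.20177884) = 104.631024
y = r_b·(sin φ − φ·cos φ) = 102.536482·(0.20177884 − 0.20317378·0.97943111) = 0.285474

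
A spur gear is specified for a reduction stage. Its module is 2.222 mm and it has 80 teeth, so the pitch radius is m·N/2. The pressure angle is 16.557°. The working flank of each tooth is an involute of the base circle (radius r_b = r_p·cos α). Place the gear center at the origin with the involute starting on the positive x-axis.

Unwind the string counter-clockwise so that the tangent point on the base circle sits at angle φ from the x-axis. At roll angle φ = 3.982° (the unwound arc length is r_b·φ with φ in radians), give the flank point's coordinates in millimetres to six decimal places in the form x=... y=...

x=85.400245 y=0.009528

pitch radius r_p = m·N/2 = 2.222·80/2 = 88.880000
base radius r_b = r_p·cos α = 88.880000·cos 16.557° = 85.194743
roll angle φ = 3.982° = 0.06949901 rad
x = r_b·(cos φ + φ·sin φ) = 85.194743·(0.99758592 + 0.06949901·0.06944308) = 85.400245
y = r_b·(sin φ − φ·cos φ) = 85.194743·(0.06944308 − 0.06949901·0.99758592) = 0.009528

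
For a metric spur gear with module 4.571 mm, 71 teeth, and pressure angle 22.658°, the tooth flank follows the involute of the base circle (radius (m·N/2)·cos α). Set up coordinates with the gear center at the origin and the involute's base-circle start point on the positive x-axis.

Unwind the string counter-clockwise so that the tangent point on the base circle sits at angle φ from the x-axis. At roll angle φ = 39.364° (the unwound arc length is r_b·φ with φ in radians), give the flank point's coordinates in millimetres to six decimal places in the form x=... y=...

x=181.025403 y=15.435689

pitch radius r_p = m·N/2 = 4.571·71/2 = 162.270500
base radius r_b = r_p·cos α = 162.270500·cos 22.658° = 149.746581
roll angle φ = 39.364° = 0.68703141 rad
x = r_b·(cos φ + φ·sin φ) = 149.746581·(0.77313223 + 0.68703141·0.63424487) = 181.025403
y = r_b·(sin φ − φ·cos φ) = 149.746581·(0.63424487 − 0.68703141·0.77313223) = 15.435689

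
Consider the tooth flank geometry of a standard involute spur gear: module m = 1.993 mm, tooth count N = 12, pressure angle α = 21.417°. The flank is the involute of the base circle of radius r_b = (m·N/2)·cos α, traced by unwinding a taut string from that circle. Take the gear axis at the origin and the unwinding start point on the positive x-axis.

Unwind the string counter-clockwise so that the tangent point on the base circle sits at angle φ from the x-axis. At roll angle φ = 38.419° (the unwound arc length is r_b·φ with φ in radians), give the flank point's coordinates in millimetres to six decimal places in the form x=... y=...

x=13.360560 y=1.069249

pitch radius r_p = m·N/2 = 1.993·12/2 = 11.958000
base radius r_b = r_p·cos α = 11.958000·cos 21.417° = 11.132270
roll angle φ = 38.419° = 0.67053805 rad
x = r_b·(cos φ + φ·sin φ) = 11.132270·(0.78348743 + 0.67053805·0.62140763) = 13.360560
y = r_b·(sin φ − φ·cos φ) = 11.132270·(0.62140763 − 0.67053805·0.78348743) = 1.069249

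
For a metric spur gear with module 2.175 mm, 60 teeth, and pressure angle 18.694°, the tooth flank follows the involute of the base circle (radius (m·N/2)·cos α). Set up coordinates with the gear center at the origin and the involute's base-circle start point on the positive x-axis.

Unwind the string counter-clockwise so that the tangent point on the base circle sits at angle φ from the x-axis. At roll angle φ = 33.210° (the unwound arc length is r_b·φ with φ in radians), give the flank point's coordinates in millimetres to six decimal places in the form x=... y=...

x=71.334328 y=3.878808

pitch radius r_p = m·N/2 = 2.175·60/2 = 65.250000
base radius r_b = r_p·cos α = 65.250000·cos 18.694° = 61.807661
roll angle φ = 33.210° = 0.57962384 rad
x = r_b·(cos φ + φ·sin φ) = 61.807661·(0.83666873 + 0.57962384·0.54770926) = 71.334328
y = r_b·(sin φ − φ·cos φ) = 61.807661·(0.54770926 − 0.57962384·0.83666873) = 3.878808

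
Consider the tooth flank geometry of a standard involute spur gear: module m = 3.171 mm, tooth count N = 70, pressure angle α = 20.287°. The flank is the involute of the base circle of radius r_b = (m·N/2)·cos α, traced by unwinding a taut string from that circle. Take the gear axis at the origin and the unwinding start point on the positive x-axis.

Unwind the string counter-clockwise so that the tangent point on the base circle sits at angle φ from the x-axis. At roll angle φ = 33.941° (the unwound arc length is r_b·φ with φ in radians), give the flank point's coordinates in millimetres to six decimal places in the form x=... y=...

pitch radius r_p = m·N/2 = 3.171·70/2 = 110.985000
base radius r_b = r_p·cos α = 110.985000·cos 20.287° = 104.100337
roll angle φ = 33.941° = 0.59238220 rad
x = r_b·(cos φ + φ·sin φ) = 104.100337·(0.82961296 + 0.59238220·0.55833891) = 120.794179
y = r_b·(sin φ − φ·cos φ) = 104.100337·(0.55833891 − 0.59238220·0.82961296) = 6.963371

x=120.794179 y=6.963371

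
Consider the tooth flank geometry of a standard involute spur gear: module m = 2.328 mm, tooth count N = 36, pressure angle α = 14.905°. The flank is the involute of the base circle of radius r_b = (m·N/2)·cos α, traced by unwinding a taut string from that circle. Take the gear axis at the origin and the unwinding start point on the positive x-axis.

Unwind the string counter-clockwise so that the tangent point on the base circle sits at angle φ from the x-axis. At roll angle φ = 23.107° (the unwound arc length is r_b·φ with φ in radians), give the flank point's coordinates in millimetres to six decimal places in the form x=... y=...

x=43.654475 y=0.871070

pitch radius r_p = m·N/2 = 2.328·36/2 = 41.904000
base radius r_b = r_p·cos α = 41.904000·cos 14.905° = 40.494083
roll angle φ = 23.107° = 0.40329323 rad
x = r_b·(cos φ + φ·sin φ) = 40.494083·(0.91977356 + 0.40329323·0.39244949) = 43.654475
y = r_b·(sin φ − φ·cos φ) = 40.494083·(0.39244949 − 0.40329323·0.91977356) = 0.871070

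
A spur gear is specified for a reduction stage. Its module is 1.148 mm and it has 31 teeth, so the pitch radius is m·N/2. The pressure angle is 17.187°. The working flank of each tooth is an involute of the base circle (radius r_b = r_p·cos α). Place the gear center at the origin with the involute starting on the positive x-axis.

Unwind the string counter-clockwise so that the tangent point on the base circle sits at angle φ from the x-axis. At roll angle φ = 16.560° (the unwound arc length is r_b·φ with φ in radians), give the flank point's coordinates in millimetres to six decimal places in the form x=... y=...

pitch radius r_p = m·N/2 = 1.148·31/2 = 17.794000
base radius r_b = r_p·cos α = 17.794000·cos 17.187° = 16.999417
roll angle φ = 16.560° = 0.28902652 rad
x = r_b·(cos φ + φ·sin φ) = 16.999417·(0.95852179 + 0.28902652·0.28501926) = 17.694691
y = r_b·(sin φ − φ·cos φ) = 16.999417·(0.28501926 − 0.28902652·0.95852179) = 0.135673

x=17.694691 y=0.135673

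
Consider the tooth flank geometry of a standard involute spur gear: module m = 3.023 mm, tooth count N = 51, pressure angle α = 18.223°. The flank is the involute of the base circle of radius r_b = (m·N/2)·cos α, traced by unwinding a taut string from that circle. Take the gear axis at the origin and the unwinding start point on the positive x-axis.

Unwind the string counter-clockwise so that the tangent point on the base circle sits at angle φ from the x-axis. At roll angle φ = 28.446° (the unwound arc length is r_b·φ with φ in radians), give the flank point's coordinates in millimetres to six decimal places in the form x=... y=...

pitch radius r_p = m·N/2 = 3.023·51/2 = 77.086500
base radius r_b = r_p·cos α = 77.086500·cos 18.223° = 73.220350
roll angle φ = 28.446° = 0.49647636 rad
x = r_b·(cos φ + φ·sin φ) = 73.220350·(0.87926643 + 0.49647636·0.47633028) = 81.695836
y = r_b·(sin φ − φ·cos φ) = 73.220350·(0.47633028 − 0.49647636·0.87926643) = 2.913825

x=81.695836 y=2.913825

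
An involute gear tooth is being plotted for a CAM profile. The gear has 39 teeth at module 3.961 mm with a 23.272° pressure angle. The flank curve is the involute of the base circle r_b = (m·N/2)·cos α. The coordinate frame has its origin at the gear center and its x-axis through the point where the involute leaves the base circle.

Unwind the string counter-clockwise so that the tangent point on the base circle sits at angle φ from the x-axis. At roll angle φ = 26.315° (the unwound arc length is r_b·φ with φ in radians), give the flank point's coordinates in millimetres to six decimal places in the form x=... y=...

x=78.048902 y=2.243452

pitch radius r_p = m·N/2 = 3.961·39/2 = 77.239500
base radius r_b = r_p·cos α = 77.239500·cos 23.272° = 70.955261
roll angle φ = 26.315° = 0.45928339 rad
x = r_b·(cos φ + φ·sin φ) = 70.955261·(0.89637040 + 0.45928339·0.44330588) = 78.048902
y = r_b·(sin φ − φ·cos φ) = 70.955261·(0.44330588 − 0.45928339·0.89637040) = 2.243452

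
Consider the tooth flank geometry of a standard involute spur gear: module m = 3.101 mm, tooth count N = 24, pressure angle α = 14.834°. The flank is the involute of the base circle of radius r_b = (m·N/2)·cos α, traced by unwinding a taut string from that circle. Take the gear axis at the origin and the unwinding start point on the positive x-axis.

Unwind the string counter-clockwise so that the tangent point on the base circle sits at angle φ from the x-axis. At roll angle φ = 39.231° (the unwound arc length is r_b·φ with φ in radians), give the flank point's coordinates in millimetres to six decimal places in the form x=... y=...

x=43.441193 y=3.671654

pitch radius r_p = m·N/2 = 3.101·24/2 = 37.212000
base radius r_b = r_p·cos α = 37.212000·cos 14.834° = 35.971785
roll angle φ = 39.231° = 0.68471012 rad
x = r_b·(cos φ + φ·sin φ) = 35.971785·(0.77460241 + 0.68471012·0.63244850) = 43.441193
y = r_b·(sin φ − φ·cos φ) = 35.971785·(0.63244850 − 0.68471012·0.77460241) = 3.671654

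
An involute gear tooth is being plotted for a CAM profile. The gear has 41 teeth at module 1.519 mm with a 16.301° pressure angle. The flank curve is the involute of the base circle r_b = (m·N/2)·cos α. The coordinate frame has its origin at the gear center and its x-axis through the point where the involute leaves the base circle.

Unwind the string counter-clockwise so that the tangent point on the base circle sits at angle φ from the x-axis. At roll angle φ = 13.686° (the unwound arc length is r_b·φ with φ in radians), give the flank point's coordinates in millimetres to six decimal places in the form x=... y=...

pitch radius r_p = m·N/2 = 1.519·41/2 = 31.139500
base radius r_b = r_p·cos α = 31.139500·cos 16.301° = 29.887704
roll angle φ = 13.686° = 0.23886576 rad
x = r_b·(cos φ + φ·sin φ) = 29.887704·(0.97160696 + 0.23886576·0.23660074) = 30.728230
y = r_b·(sin φ − φ·cos φ) = 29.887704·(0.23660074 − 0.23886576·0.97160696) = 0.135006

x=30.728230 y=0.135006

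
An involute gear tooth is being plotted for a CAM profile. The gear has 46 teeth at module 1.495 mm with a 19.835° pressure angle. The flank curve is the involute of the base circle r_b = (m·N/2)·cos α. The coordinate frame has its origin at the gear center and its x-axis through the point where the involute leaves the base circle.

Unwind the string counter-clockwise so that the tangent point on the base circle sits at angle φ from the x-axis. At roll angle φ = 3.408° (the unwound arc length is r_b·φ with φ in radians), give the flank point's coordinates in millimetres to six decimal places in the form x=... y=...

pitch radius r_p = m·N/2 = 1.495·46/2 = 34.385000
base radius r_b = r_p·cos α = 34.385000·cos 19.835° = 32.345064
roll angle φ = 3.408° = 0.05948082 rad
x = r_b·(cos φ + φ·sin φ) = 32.345064·(0.99823154 + 0.05948082·0.05944575) = 32.402231
y = r_b·(sin φ − φ·cos φ) = 32.345064·(0.05944575 − 0.05948082·0.99823154) = 0.002268

x=32.402231 y=0.002268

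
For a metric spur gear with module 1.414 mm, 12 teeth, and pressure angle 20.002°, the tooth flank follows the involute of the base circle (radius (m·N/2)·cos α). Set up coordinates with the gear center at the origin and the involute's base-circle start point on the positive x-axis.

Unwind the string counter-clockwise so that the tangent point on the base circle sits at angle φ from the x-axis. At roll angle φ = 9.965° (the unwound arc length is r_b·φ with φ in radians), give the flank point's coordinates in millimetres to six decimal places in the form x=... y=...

pitch radius r_p = m·N/2 = 1.414·12/2 = 8.484000
base radius r_b = r_p·cos α = 8.484000·cos 20.002° = 7.972251
roll angle φ = 9.965° = 0.17392206 rad
x = r_b·(cos φ + φ·sin φ) = 7.972251·(0.98491364 + 0.17392206·0.17304656) = 8.091916
y = r_b·(sin φ − φ·cos φ) = 7.972251·(0.17304656 − 0.17392206·0.98491364) = 0.013938

x=8.091916 y=0.013938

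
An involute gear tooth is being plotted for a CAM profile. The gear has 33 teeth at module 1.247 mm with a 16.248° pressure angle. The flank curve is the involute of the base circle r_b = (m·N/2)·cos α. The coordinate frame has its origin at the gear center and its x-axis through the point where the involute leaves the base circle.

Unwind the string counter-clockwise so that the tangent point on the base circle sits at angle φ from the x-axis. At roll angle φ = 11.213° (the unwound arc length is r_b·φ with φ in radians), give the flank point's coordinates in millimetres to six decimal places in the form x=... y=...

x=20.128376 y=0.049166

pitch radius r_p = m·N/2 = 1.247·33/2 = 20.575500
base radius r_b = r_p·cos α = 20.575500·cos 16.248° = 19.753707
roll angle φ = 11.213° = 0.19570377 rad
x = r_b·(cos φ + φ·sin φ) = 19.753707·(0.98091106 + 0.19570377·0.19445692) = 20.128376
y = r_b·(sin φ − φ·cos φ) = 19.753707·(0.19445692 − 0.19570377·0.98091106) = 0.049166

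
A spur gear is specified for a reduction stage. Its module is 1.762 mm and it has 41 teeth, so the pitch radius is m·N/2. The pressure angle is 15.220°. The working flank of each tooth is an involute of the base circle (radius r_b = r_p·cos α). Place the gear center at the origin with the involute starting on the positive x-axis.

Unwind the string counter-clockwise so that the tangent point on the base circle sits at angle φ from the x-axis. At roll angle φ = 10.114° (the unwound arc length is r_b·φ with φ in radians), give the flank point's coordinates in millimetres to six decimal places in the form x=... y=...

pitch radius r_p = m·N/2 = 1.762·41/2 = 36.121000
base radius r_b = r_p·cos α = 36.121000·cos 15.220° = 34.854053
roll angle φ = 10.114° = 0.17652260 rad
x = r_b·(cos φ + φ·sin φ) = 34.854053·(0.98446030 + 0.17652260·0.17560728) = 35.392860
y = r_b·(sin φ − φ·cos φ) = 34.854053·(0.17560728 − 0.17652260·0.98446030) = 0.063706

x=35.392860 y=0.063706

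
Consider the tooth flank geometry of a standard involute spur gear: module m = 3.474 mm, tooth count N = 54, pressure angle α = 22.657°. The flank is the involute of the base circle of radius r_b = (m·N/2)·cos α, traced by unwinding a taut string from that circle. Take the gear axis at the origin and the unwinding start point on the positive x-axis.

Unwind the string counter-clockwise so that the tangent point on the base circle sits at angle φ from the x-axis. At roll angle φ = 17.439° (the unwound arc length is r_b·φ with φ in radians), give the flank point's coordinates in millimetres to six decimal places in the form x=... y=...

pitch radius r_p = m·N/2 = 3.474·54/2 = 93.798000
base radius r_b = r_p·cos α = 93.798000·cos 22.657° = 86.559369
roll angle φ = 17.439° = 0.30436797 rad
x = r_b·(cos φ + φ·sin φ) = 86.559369·(0.95403656 + 0.30436797·0.29969025) = 90.476412
y = r_b·(sin φ − φ·cos φ) = 86.559369·(0.29969025 − 0.30436797·0.95403656) = 0.806048

x=90.476412 y=0.806048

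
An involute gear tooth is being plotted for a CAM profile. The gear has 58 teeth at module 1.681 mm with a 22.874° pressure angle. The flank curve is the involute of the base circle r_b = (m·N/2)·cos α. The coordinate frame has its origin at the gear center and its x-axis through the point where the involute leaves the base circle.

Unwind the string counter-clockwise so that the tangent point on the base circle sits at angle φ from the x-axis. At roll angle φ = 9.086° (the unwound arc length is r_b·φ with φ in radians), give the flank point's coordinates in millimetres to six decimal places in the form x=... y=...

pitch radius r_p = m·N/2 = 1.681·58/2 = 48.749000
base radius r_b = r_p·cos α = 48.749000·cos 22.874° = 44.915471
roll angle φ = 9.086° = 0.15858062 rad
x = r_b·(cos φ + φ·sin φ) = 44.915471·(0.98745242 + 0.15858062·0.15791679) = 45.476688
y = r_b·(sin φ − φ·cos φ) = 44.915471·(0.15791679 − 0.15858062·0.98745242) = 0.059557

x=45.476688 y=0.059557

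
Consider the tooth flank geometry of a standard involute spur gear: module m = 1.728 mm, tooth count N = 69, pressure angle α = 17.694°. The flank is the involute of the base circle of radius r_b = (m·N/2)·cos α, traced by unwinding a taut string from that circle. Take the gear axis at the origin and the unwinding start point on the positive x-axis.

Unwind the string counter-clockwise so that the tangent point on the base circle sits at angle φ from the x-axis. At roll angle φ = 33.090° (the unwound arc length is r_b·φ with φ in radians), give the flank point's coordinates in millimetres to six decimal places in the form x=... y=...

x=65.492306 y=3.526646

pitch radius r_p = m·N/2 = 1.728·69/2 = 59.616000
base radius r_b = r_p·cos α = 59.616000·cos 17.694° = 56.795765
roll angle φ = 33.090° = 0.57752945 rad
x = r_b·(cos φ + φ·sin φ) = 56.795765·(0.83781402 + 0.57752945·0.54595574) = 65.492306
y = r_b·(sin φ − φ·cos φ) = 56.795765·(0.54595574 − 0.57752945·0.83781402) = 3.526646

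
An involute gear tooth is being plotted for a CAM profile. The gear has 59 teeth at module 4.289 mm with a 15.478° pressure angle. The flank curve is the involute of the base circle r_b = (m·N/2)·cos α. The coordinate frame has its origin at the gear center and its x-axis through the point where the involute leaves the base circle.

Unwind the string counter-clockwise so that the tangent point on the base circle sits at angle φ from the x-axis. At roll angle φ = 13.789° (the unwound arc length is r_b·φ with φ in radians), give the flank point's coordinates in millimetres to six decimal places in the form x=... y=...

x=125.417055 y=0.563283

pitch radius r_p = m·N/2 = 4.289·59/2 = 126.525500
base radius r_b = r_p·cos α = 126.525500·cos 15.478° = 121.936799
roll angle φ = 13.789° = 0.24066345 rad
x = r_b·(cos φ + φ·sin φ) = 121.936799·(0.97118006 + 0.24066345·0.23834701) = 125.417055
y = r_b·(sin φ − φ·cos φ) = 121.936799·(0.23834701 − 0.24066345·0.97118006) = 0.563283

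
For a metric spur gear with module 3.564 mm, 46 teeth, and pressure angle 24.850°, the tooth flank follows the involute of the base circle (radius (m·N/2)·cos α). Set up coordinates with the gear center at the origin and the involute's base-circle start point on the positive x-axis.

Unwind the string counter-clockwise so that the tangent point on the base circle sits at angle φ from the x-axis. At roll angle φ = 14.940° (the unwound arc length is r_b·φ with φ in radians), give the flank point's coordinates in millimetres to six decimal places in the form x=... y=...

pitch radius r_p = m·N/2 = 3.564·46/2 = 81.972000
base radius r_b = r_p·cos α = 81.972000·cos 24.850° = 74.382302
roll angle φ = 14.940° = 0.26075219 rad
x = r_b·(cos φ + φ·sin φ) = 74.382302·(0.96619633 + 0.26075219·0.25780739) = 76.868171
y = r_b·(sin φ − φ·cos φ) = 74.382302·(0.25780739 − 0.26075219·0.96619633) = 0.436593

x=76.868171 y=0.436593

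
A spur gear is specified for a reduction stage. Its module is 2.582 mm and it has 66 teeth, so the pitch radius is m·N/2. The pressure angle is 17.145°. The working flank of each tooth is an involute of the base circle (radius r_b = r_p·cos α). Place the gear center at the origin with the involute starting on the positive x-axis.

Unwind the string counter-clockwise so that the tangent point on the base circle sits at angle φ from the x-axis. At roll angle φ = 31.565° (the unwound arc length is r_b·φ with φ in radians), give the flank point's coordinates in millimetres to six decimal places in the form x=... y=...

x=92.853425 y=4.401680

pitch radius r_p = m·N/2 = 2.582·66/2 = 85.206000
base radius r_b = r_p·cos α = 85.206000·cos 17.145° = 81.419597
roll angle φ = 31.565° = 0.55091318 rad
x = r_b·(cos φ + φ·sin φ) = 81.419597·(0.85204686 + 0.55091318·0.52346552) = 92.853425
y = r_b·(sin φ − φ·cos φ) = 81.419597·(0.52346552 − 0.55091318·0.85204686) = 4.401680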